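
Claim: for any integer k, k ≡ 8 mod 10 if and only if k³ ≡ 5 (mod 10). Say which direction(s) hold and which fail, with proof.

Neither implication holds.

(⟹) This fails: take k = 8. Then 8 ≡ 8 (mod 10), but 8³ = 512 ≡ 2 (mod 10), not 5.

(⟸) This fails: take k = 5. Then 5³ = 125 ≡ 5 (mod 10), yet 5 ≡ 5 (mod 10), not 8.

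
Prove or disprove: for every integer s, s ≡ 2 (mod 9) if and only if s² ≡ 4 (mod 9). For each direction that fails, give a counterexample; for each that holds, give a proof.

The forward direction holds; the converse fails.

Converse. This fails: take s = 7. Then 7² = 49 ≡ 4 (mod 9), yet 7 ≡ 7 (mod 9), not 2.

Forward direction. Suppose s ≡ 2 (mod 9). Write s = 9j + 2. Then (9j + 2)² = 81j² + 36j + 4 = 9(9j² + 4j) + 4, so s² ≡ 4 (mod 9).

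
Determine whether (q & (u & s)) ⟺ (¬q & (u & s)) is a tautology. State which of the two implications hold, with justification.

(⟹) This fails. Under q = T, u = T, s = T, the left side is true but the right side is false.

(⟸) This fails. Under q = F, u = T, s = T, the left side is false but the right side is true.

Neither implication holds.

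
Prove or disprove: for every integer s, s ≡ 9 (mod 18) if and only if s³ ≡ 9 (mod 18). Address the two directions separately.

(→) Suppose s ≡ 9 (mod 18). Write s = 18j + 9. Then (18j + 9)³ = 5832j³ + 8748j² + 4374j + 729 = 18(324j³ + 486j² + 243j + 40) + 9, so s³ ≡ 9 (mod 18).

(←) This fails: take s = 3. Then 3³ = 27 ≡ 9 (mod 18), yet 3 ≡ 3 (mod 18), not 9.

(⇒) holds; (⇐) fails.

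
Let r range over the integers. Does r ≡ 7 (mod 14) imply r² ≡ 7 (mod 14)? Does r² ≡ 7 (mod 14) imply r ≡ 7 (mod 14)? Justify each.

(⇒) Suppose r ≡ 7 (mod 14). Write r = 14j + 7. Then (14j + 7)² = 196j² + 196j + 49 = 14(14j² + 14j + 3) + 7, so r² ≡ 7 (mod 14).

(⇐) Conversely, suppose r² ≡ 7 (mod 14). The only residue r in {0, …, 13} with r² ≡ 7 (mod 14) is r = 7, so r ≡ 7 (mod 14).

Both implications hold.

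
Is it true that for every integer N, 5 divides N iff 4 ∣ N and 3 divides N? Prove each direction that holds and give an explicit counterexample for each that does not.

(⇒) This fails: take N = 5. Certainly 5 ∣ 5, but 4 ∤ 5.

(⇐) This fails: take N = 12. Both 4 ∣ 12 and 3 ∣ 12, yet 12 is not a multiple of 5 (since 12 = 2·5 + 2), so 5 ∤ 12.

(⇒) fails and (⇐) fails.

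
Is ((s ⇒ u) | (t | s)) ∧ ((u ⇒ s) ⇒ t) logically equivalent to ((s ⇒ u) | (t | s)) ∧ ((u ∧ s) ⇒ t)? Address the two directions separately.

(←) This fails. Under s = F, t = F, u = F, the left side is false but the right side is true.

(→) Assume the antecedent. If s is true, the antecedent forces (s = T, t = T, u = F) or (s = T, t = T, u = T), and the consequent holds there. If s is false, the consequent reduces to true regardless of the other variables. Either way the consequent holds.

The forward direction holds; the converse fails.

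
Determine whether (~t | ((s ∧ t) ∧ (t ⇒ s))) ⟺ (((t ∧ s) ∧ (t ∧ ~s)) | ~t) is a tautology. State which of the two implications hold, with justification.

(→) This fails. Under t = T, s = T, the left side is true but the right side is false.

(←) Assume the antecedent. If t is true, the antecedent cannot hold. If t is false, ~t | ((s ∧ t) ∧ (t ⇒ s)) reduces to true regardless of the other variables. Either way ~t | ((s ∧ t) ∧ (t ⇒ s)) holds.

The forward direction fails; the converse holds.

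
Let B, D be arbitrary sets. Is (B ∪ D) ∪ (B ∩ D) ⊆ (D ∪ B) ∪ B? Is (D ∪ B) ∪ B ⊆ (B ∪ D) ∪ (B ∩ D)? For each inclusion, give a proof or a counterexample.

(⟸) Let x ∈ (D ∪ B) ∪ B. Then either x ∈ B and x ∉ D; or x ∈ D and x ∉ B; or x ∈ B ∩ D. In each case x ∈ (B ∪ D) ∪ (B ∩ D), so (D ∪ B) ∪ B ⊆ (B ∪ D) ∪ (B ∩ D).

(⟹) Let x ∈ (B ∪ D) ∪ (B ∩ D). Then either x ∈ B and x ∉ D; or x ∈ D and x ∉ B; or x ∈ B ∩ D. In each case x ∈ (D ∪ B) ∪ B, so (B ∪ D) ∪ (B ∩ D) ⊆ (D ∪ B) ∪ B.

The two sets are equal.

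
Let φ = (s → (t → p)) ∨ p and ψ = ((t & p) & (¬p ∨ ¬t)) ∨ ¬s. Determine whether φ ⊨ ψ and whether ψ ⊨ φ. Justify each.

(⇒) fails; (⇐) holds.

(⟹) This fails. Under p = F, s = T, t = F, the left side is true but the right side is false.

(⟸) Assume the antecedent. If p is true, (s → (t → p)) ∨ p reduces to true regardless of the other variables. If p is false, the antecedent forces (p = F, s = F, t = F) or (p = F, s = F, t = T), and (s → (t → p)) ∨ p holds there. Either way (s → (t → p)) ∨ p holds.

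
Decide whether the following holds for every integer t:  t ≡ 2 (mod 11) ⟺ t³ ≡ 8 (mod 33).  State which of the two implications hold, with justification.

(←) The residues r modulo 33 with r³ ≡ 8 (mod 33) are exactly {2}, and each is ≡ 2 (mod 11).

(→) This fails: take t = 13. Then 13 ≡ 2 (mod 11), but 13³ = 2197 ≡ 19 (mod 33), not 8.

(⇒) fails; (⇐) holds.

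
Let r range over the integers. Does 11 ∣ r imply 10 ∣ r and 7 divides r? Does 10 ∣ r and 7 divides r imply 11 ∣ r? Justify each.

(⇒) fails and (⇐) fails.

(⟹) This fails: take r = 11. Certainly 11 ∣ 11, but 10 ∤ 11.

(⟸) This fails: take r = 70. Both 10 ∣ 70 and 7 ∣ 70, yet 70 is not a multiple of 11 (since 70 = 6·11 + 4), so 11 ∤ 70.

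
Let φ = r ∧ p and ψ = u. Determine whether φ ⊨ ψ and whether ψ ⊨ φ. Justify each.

Neither direction holds.

Forward direction. This fails. Under r = T, u = F, p = T, the left side is true but the right side is false.

Converse. This fails. Under r = F, u = T, p = F, the left side is false but the right side is true.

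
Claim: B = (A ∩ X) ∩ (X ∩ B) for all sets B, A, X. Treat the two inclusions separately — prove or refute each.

Only the reverse inclusion holds.

(⟸) Let x ∈ (A ∩ X) ∩ (X ∩ B). Then x ∈ B ∩ A ∩ X, from which x ∈ B.

(⟹) This inclusion fails. Take B = {1}, A = ∅, X = ∅; then 1 ∈ B but 1 ∉ (A ∩ X) ∩ (X ∩ B).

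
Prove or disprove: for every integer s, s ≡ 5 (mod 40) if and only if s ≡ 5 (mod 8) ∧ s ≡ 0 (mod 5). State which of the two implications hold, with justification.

Equivalent; both directions hold.

[⇒] Suppose s ≡ 5 (mod 40); write s = 40j + 5. Since 8 ∣ 40, reducing mod 8 gives s ≡ 5 (mod 8); since 5 ∣ 40, reducing mod 5 gives s ≡ 5 ≡ 0 (mod 5).

[⇐] Conversely, if s ≡ 5 (mod 8) and s ≡ 0 (mod 5), then by the Chinese remainder theorem s ≡ 5 (mod 40). This is exactly s ≡ 5 (mod 40).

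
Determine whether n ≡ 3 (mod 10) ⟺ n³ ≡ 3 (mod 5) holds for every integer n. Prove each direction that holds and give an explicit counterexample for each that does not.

Forward direction. This fails: take n = 3. Then 3 ≡ 3 (mod 10), but 3³ = 27 ≡ 2 (mod 5), not 3.

Converse. This fails: take n = 2. Then 2³ = 8 ≡ 3 (mod 5), yet 2 ≡ 2 (mod 10), not 3.

Neither implication holds.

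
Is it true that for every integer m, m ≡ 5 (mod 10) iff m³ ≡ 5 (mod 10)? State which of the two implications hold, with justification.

(⇐) For the converse, argue contrapositively. If m ≢ 5 (mod 10), then m is congruent to one of 0, 1, 2, 3, 4, 6, 7, 8, 9 modulo 10, and these give m³ ≡ 0, 1, 8, 7, 4, 6, 3, 2, 9 respectively — never 5.

(⇒) Suppose m ≡ 5 (mod 10). Write m = 10j + 5. Then (10j + 5)³ = 1000j³ + 1500j² + 750j + 125 = 10(100j³ + 150j² + 75j + 12) + 5, so m³ ≡ 5 (mod 10).

Equivalent; both directions hold.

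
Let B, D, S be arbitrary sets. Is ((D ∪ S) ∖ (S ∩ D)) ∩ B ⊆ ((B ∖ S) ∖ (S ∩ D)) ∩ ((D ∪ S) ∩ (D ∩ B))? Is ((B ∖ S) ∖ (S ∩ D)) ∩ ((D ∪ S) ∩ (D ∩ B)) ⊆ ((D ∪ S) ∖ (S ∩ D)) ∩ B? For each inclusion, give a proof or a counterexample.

Forward inclusion. This inclusion fails. Take B = {1}, D = ∅, S = {1}; then 1 ∈ ((D ∪ S) ∖ (S ∩ D)) ∩ B but 1 ∉ ((B ∖ S) ∖ (S ∩ D)) ∩ ((D ∪ S) ∩ (D ∩ B)).

Reverse inclusion. Let x ∈ ((B ∖ S) ∖ (S ∩ D)) ∩ ((D ∪ S) ∩ (D ∩ B)). Then x ∈ B ∩ D and x ∉ S, from which x ∈ ((D ∪ S) ∖ (S ∩ D)) ∩ B.

The sets are not equal: only the reverse inclusion holds.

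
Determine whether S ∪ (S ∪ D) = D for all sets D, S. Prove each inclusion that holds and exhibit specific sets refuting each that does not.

(⊆) This inclusion fails. Take D = ∅, S = {1}; then 1 ∈ S ∪ (S ∪ D) but 1 ∉ D.

(⊇) Let x ∈ D. Then either x ∈ D and x ∉ S; or x ∈ D ∩ S. In each case x ∈ S ∪ (S ∪ D), so D ⊆ S ∪ (S ∪ D).

(⊆) fails; (⊇) holds.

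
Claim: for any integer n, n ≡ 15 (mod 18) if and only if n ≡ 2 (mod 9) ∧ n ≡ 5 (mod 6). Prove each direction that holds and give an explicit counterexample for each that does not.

(⟹) This fails: n = 15 gives 15 ≡ 15 (mod 18) but 15 ≡ 6 (mod 9), so the conjunction on the right does not hold.

(⟸) This fails: n = 11 satisfies both congruences on the right (11 ≡ 2 mod 9 and 11 ≡ 5 mod 6) yet 11 ≡ 11 (mod 18), not 15.

Neither implication holds.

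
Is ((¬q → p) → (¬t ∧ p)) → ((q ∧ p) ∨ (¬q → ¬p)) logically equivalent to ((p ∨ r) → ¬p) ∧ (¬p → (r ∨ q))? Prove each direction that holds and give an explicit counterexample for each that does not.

(←) Assume the antecedent. If p is true, the antecedent cannot hold. If p is false, the consequent reduces to true regardless of the other variables. Either way the consequent holds.

(→) This fails. Under r = F, p = F, q = F, t = F, the left side is true but the right side is false.

Only the converse holds.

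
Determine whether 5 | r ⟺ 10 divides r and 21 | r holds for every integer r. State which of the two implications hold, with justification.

Not equivalent: only (⇐) holds.

(←) Suppose 10 ∣ r and 21 ∣ r. Any common multiple of 10 and 21 is a multiple of their lcm; here gcd(10, 21) = 1, so lcm(10, 21) = 10·21 = 210, so 210 ∣ r. Since 5 ∣ 210, it follows that 5 ∣ r.

(→) This fails: take r = 5. Certainly 5 ∣ 5, but 10 ∤ 5.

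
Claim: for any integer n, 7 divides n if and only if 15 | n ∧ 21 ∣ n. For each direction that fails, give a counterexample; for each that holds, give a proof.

[⇒] This fails: take n = 7. Certainly 7 ∣ 7, but 15 ∤ 7.

[⇐] Suppose 15 ∣ n and 21 ∣ n. Any common multiple of 15 and 21 is a multiple of their lcm; here lcm(15, 21) = 15·21/gcd(15, 21) = 315/3 = 105, so 105 ∣ n. Since 7 ∣ 105, it follows that 7 ∣ n.

Only the converse holds.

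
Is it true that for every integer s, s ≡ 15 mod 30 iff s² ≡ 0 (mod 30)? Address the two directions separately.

(⇒) fails and (⇐) fails.

(→) This fails: take s = 15. Then 15 ≡ 15 (mod 30), but 15² = 225 ≡ 15 (mod 30), not 0.

(←) This fails: take s = 0. Then 0² = 0 ≡ 0 (mod 30), yet 0 ≡ 0 (mod 30), not 15.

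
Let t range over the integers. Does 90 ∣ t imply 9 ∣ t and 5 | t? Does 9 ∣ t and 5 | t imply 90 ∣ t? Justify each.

[⇐] This fails: take t = 45. Both 9 ∣ 45 and 5 ∣ 45, yet 45 is not a multiple of 90 (since 45 = 0·90 + 45), so 90 ∤ 45.

[⇒] If 90 ∣ t, write t = 90q. Since 90 = 10·9, t = 9·(10q), so 9 ∣ t; and since 90 = 18·5, t = 5·(18q), so 5 ∣ t.

The forward direction holds; the converse fails.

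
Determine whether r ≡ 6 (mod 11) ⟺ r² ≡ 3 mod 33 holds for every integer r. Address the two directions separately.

Neither direction holds.

Forward direction. This fails: take r = 17. Then 17 ≡ 6 (mod 11), but 17² = 289 ≡ 25 (mod 33), not 3.

Converse. This fails: take r = 27. Then 27² = 729 ≡ 3 (mod 33), yet 27 ≡ 5 (mod 11), not 6.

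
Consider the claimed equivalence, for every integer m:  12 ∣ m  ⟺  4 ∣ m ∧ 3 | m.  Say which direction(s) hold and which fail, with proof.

Equivalent; both directions hold.

(←) Suppose 4 ∣ m and 3 ∣ m. Any common multiple of 4 and 3 is a multiple of their lcm; here gcd(4, 3) = 1, so lcm(4, 3) = 4·3 = 12, so 12 ∣ m.

(→) If 12 ∣ m, write m = 12q. Since 12 = 3·4, m = 4·(3q), so 4 ∣ m; and since 12 = 4·3, m = 3·(4q), so 3 ∣ m.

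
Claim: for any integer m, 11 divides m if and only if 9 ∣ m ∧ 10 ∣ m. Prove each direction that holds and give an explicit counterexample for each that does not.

Neither direction holds.

(⇒) This fails: take m = 11. Certainly 11 ∣ 11, but 9 ∤ 11.

(⇐) This fails: take m = 90. Both 9 ∣ 90 and 10 ∣ 90, yet 90 is not a multiple of 11 (since 90 = 8·11 + 2), so 11 ∤ 90.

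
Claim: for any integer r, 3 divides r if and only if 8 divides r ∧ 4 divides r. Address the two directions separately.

[⇒] This fails: take r = 3. Certainly 3 ∣ 3, but 8 ∤ 3.

[⇐] This fails: take r = 8. Both 8 ∣ 8 and 4 ∣ 8, yet 8 is not a multiple of 3 (since 8 = 2·3 + 2), so 3 ∤ 8.

Both directions fail.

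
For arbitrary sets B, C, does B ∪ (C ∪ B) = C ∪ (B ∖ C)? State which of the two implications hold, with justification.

Both inclusions hold; the sets are equal.

(⟸) Let x ∈ C ∪ (B ∖ C). Then either x ∈ B and x ∉ C; or x ∈ C and x ∉ B; or x ∈ B ∩ C. In each case x ∈ B ∪ (C ∪ B), so C ∪ (B ∖ C) ⊆ B ∪ (C ∪ B).

(⟹) Let x ∈ B ∪ (C ∪ B). Then either x ∈ B and x ∉ C; or x ∈ C and x ∉ B; or x ∈ B ∩ C. In each case x ∈ C ∪ (B ∖ C), so B ∪ (C ∪ B) ⊆ C ∪ (B ∖ C).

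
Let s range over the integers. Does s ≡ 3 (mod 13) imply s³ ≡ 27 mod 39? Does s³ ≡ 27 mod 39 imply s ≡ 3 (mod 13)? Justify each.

(⟹) This fails: take s = 16. Then 16 ≡ 3 (mod 13), but 16³ = 4096 ≡ 1 (mod 39), not 27.

(⟸) This fails: take s = 9. Then 9³ = 729 ≡ 27 (mod 39), yet 9 ≡ 9 (mod 13), not 3.

Neither implication holds.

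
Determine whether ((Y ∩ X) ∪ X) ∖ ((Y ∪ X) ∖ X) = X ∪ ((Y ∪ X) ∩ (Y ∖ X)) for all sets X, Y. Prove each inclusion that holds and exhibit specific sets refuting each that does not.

(⟸) This inclusion fails. Take X = ∅, Y = {1}; then 1 ∈ X ∪ ((Y ∪ X) ∩ (Y ∖ X)) but 1 ∉ ((Y ∩ X) ∪ X) ∖ ((Y ∪ X) ∖ X).

(⟹) Let x ∈ ((Y ∩ X) ∪ X) ∖ ((Y ∪ X) ∖ X). Then either x ∈ X and x ∉ Y; or x ∈ X ∩ Y. In each case x ∈ X ∪ ((Y ∪ X) ∩ (Y ∖ X)), so ((Y ∩ X) ∪ X) ∖ ((Y ∪ X) ∖ X) ⊆ X ∪ ((Y ∪ X) ∩ (Y ∖ X)).

The sets are not equal: only the forward inclusion holds.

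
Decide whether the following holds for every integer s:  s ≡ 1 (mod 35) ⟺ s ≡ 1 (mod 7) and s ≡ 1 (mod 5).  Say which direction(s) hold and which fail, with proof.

Both directions hold; the statement is true.

Forward direction. Suppose s ≡ 1 (mod 35); write s = 35j + 1. Since 7 ∣ 35, reducing mod 7 gives s ≡ 1 (mod 7); since 5 ∣ 35, reducing mod 5 gives s ≡ 1 (mod 5).

Converse. If s ≡ 1 (mod 7) and s ≡ 1 (mod 5), then by the Chinese remainder theorem s ≡ 1 (mod 35). This is exactly s ≡ 1 (mod 35).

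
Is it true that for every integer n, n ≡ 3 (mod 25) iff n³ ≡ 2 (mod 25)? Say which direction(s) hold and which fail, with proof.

Equivalent; both directions hold.

(⟹) Suppose n ≡ 3 (mod 25). Write n = 25j + 3. Then (25j + 3)³ = 15625j³ + 5625j² + 675j + 27 = 25(625j³ + 225j² + 27j + 1) + 2, so n³ ≡ 2 (mod 25).

(⟸) Conversely, suppose n³ ≡ 2 (mod 25). The only residue r in {0, …, 24} with r³ ≡ 2 (mod 25) is r = 3, so n ≡ 3 (mod 25).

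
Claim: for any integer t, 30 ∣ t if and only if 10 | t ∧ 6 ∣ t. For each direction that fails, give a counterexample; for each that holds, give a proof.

The biconditional holds.

(⇒) If 30 ∣ t, write t = 30q. Since 30 = 3·10, t = 10·(3q), so 10 ∣ t; and since 30 = 5·6, t = 6·(5q), so 6 ∣ t.

(⇐) Suppose 10 ∣ t and 6 ∣ t. Any common multiple of 10 and 6 is a multiple of their lcm; here lcm(10, 6) = 10·6/gcd(10, 6) = 60/2 = 30, so 30 ∣ t.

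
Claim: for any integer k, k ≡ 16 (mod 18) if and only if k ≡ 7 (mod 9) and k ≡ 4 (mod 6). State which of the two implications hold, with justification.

[⇐] If k ≡ 7 (mod 9) and k ≡ 4 (mod 6), then by the Chinese remainder theorem k ≡ 16 (mod 18). This is exactly k ≡ 16 (mod 18).

[⇒] Suppose k ≡ 16 (mod 18); write k = 18j + 16. Since 9 ∣ 18, reducing mod 9 gives k ≡ 16 ≡ 7 (mod 9); since 6 ∣ 18, reducing mod 6 gives k ≡ 16 ≡ 4 (mod 6).

Both directions hold.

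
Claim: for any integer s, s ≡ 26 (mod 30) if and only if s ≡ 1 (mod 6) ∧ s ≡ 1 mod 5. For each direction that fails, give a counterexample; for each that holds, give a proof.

Neither implication holds.

(⟹) This fails: s = 26 gives 26 ≡ 26 (mod 30) but 26 ≡ 2 (mod 6), so the conjunction on the right does not hold.

(⟸) This fails: s = 1 satisfies both congruences on the right (1 ≡ 1 mod 6 and 1 ≡ 1 mod 5) yet 1 ≡ 1 (mod 30), not 26.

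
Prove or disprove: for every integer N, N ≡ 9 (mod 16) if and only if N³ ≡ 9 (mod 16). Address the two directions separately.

Forward direction. Suppose N ≡ 9 (mod 16). Write N = 16j + 9. Then (16j + 9)³ = 4096j³ + 6912j² + 3888j + 729 = 16(256j³ + 432j² + 243j + 45) + 9, so N³ ≡ 9 (mod 16).

Converse. Suppose N³ ≡ 9 (mod 16). The only residue r in {0, …, 15} with r³ ≡ 9 (mod 16) is r = 9, so N ≡ 9 (mod 16).

Both implications hold.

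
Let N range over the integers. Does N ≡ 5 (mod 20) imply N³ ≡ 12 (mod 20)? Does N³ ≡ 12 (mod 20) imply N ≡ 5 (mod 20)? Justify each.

Neither implication holds.

[⇒] This fails: take N = 5. Then 5 ≡ 5 (mod 20), but 5³ = 125 ≡ 5 (mod 20), not 12.

[⇐] This fails: take N = 8. Then 8³ = 512 ≡ 12 (mod 20), yet 8 ≡ 8 (mod 20), not 5.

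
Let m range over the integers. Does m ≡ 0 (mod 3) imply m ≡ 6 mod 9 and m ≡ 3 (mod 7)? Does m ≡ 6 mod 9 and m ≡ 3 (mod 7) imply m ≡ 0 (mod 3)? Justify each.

Only the reverse direction holds.

(⇒) This fails: m = 0 gives 0 ≡ 0 (mod 3) but 0 ≡ 0 (mod 9), so the conjunction on the right does not hold.

(⇐) Conversely, if m ≡ 6 (mod 9) and m ≡ 3 (mod 7), then by the Chinese remainder theorem m ≡ 24 (mod 63). Since 24 ≡ 0 (mod 3) and 3 ∣ 63, we get m ≡ 0 (mod 3).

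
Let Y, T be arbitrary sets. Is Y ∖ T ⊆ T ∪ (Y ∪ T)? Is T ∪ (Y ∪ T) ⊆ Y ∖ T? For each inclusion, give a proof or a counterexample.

The sets are not equal: only the forward inclusion holds.

Reverse inclusion. This inclusion fails. Take Y = ∅, T = {1}; then 1 ∈ T ∪ (Y ∪ T) but 1 ∉ Y ∖ T.

Forward inclusion. Let x ∈ Y ∖ T. Then x ∈ Y and x ∉ T, from which x ∈ T ∪ (Y ∪ T).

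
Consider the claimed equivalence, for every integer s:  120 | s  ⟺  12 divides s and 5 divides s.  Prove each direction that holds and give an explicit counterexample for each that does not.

(⇒) holds; (⇐) fails.

(⇒) If 120 ∣ s, write s = 120q. Since 120 = 10·12, s = 12·(10q), so 12 ∣ s; and since 120 = 24·5, s = 5·(24q), so 5 ∣ s.

(⇐) This fails: take s = 60. Both 12 ∣ 60 and 5 ∣ 60, yet 60 is not a multiple of 120 (since 60 = 0·120 + 60), so 120 ∤ 60.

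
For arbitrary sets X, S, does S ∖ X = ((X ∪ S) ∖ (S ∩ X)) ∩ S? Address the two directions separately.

(⊆) Let x ∈ S ∖ X. Then x ∈ S and x ∉ X, from which x ∈ ((X ∪ S) ∖ (S ∩ X)) ∩ S.

(⊇) Let x ∈ ((X ∪ S) ∖ (S ∩ X)) ∩ S. Then x ∈ S and x ∉ X, from which x ∈ S ∖ X.

The two sets are equal.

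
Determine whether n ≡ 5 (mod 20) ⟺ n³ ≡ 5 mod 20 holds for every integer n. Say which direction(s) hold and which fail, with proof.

(⇒) Suppose n ≡ 5 (mod 20). Write n = 20j + 5. Then (20j + 5)³ = 8000j³ + 6000j² + 1500j + 125 = 20(400j³ + 300j² + 75j + 6) + 5, so n³ ≡ 5 (mod 20).

(⇐) Conversely, suppose n³ ≡ 5 (mod 20). The only residue r in {0, …, 19} with r³ ≡ 5 (mod 20) is r = 5, so n ≡ 5 (mod 20).

Both implications hold.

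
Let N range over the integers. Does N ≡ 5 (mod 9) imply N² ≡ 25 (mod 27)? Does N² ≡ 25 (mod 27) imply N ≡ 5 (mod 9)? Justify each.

Neither direction holds.

(⇒) This fails: take N = 14. Then 14 ≡ 5 (mod 9), but 14² = 196 ≡ 7 (mod 27), not 25.

(⇐) This fails: take N = 22. Then 22² = 484 ≡ 25 (mod 27), yet 22 ≡ 4 (mod 9), not 5.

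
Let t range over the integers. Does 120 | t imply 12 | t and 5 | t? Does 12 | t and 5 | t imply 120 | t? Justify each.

(⟹) If 120 ∣ t, write t = 120q. Since 120 = 10·12, t = 12·(10q), so 12 ∣ t; and since 120 = 24·5, t = 5·(24q), so 5 ∣ t.

(⟸) This fails: take t = 60. Both 12 ∣ 60 and 5 ∣ 60, yet 60 is not a multiple of 120 (since 60 = 0·120 + 60), so 120 ∤ 60.

(⇒) holds; (⇐) fails.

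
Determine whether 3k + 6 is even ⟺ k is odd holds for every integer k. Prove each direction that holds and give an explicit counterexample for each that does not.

[⇒] This fails: k = 2 gives 3k + 6 = 12, which is even, but 2 is even, not odd.

[⇐] This also fails: k = 5 is odd, but 3k + 6 = 21 is odd, not even.

Both directions fail.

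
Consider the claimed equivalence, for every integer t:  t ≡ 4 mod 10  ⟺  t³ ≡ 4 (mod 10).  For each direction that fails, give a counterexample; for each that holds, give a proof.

Equivalent; both directions hold.

[⇒] Suppose t ≡ 4 mod 10. Write t = 10j + 4. Then (10j + 4)³ = 1000j³ + 1200j² + 480j + 64 = 10(100j³ + 120j² + 48j + 6) + 4, so t³ ≡ 4 (mod 10).

[⇐] For the converse, argue contrapositively. If t ≢ 4 (mod 10), then t is congruent to one of 0, 1, 2, 3, 5, 6, 7, 8, 9 modulo 10, and these give t³ ≡ 0, 1, 8, 7, 5, 6, 3, 2, 9 respectively — never 4.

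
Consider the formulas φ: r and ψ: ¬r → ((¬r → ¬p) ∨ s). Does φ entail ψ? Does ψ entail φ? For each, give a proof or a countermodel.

(⟹) Assume the antecedent. If p is true, the antecedent forces (p = T, r = T, s = F) or (p = T, r = T, s = T), and ¬r → ((¬r → ¬p) ∨ s) holds there. If p is false, ¬r → ((¬r → ¬p) ∨ s) reduces to true regardless of the other variables. Either way ¬r → ((¬r → ¬p) ∨ s) holds.

(⟸) This fails. Under p = F, r = F, s = F, the left side is false but the right side is true.

(⇒) holds; (⇐) fails.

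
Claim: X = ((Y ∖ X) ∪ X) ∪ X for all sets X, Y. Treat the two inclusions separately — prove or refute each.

Forward inclusion. Let x ∈ X. Then either x ∈ X and x ∉ Y; or x ∈ X ∩ Y. In each case x ∈ ((Y ∖ X) ∪ X) ∪ X, so X ⊆ ((Y ∖ X) ∪ X) ∪ X.

Reverse inclusion. This inclusion fails. Take X = ∅, Y = {1}; then 1 ∈ ((Y ∖ X) ∪ X) ∪ X but 1 ∉ X.

The sets are not equal: only the forward inclusion holds.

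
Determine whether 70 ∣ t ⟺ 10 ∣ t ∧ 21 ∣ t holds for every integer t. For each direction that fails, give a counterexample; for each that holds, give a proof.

Not equivalent: only (⇐) holds.

Forward direction. This fails: take t = 70. Certainly 70 ∣ 70, but 21 ∤ 70.

Converse. Suppose 10 ∣ t and 21 ∣ t. Any common multiple of 10 and 21 is a multiple of their lcm; here gcd(10, 21) = 1, so lcm(10, 21) = 10·21 = 210, so 210 ∣ t. Since 70 ∣ 210, it follows that 70 ∣ t.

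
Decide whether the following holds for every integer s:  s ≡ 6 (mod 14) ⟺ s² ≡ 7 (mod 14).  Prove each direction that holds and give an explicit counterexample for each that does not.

(⟹) This fails: take s = 6. Then 6 ≡ 6 (mod 14), but 6² = 36 ≡ 8 (mod 14), not 7.

(⟸) This fails: take s = 7. Then 7² = 49 ≡ 7 (mod 14), yet 7 ≡ 7 (mod 14), not 6.

Neither implication holds.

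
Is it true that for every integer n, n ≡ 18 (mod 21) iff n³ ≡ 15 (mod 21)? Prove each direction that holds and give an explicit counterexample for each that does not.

[⇐] This fails: take n = 9. Then 9³ = 729 ≡ 15 (mod 21), yet 9 ≡ 9 (mod 21), not 18.

[⇒] Suppose n ≡ 18 (mod 21). Write n = 21j + 18. Then (21j + 18)³ = 9261j³ + 23814j² + 20412j + 5832 = 21(441j³ + 1134j² + 972j + 277) + 15, so n³ ≡ 15 (mod 21).

Only the forward implication holds.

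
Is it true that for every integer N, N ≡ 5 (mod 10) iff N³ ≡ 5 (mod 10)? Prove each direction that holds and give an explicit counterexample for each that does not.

Both directions hold; the statement is true.

Forward direction. Suppose N ≡ 5 (mod 10). Write N = 10j + 5. Then (10j + 5)³ = 1000j³ + 1500j² + 750j + 125 = 10(100j³ + 150j² + 75j + 12) + 5, so N³ ≡ 5 (mod 10).

Converse. For the converse, argue contrapositively. If N ≢ 5 (mod 10), then N is congruent to one of 0, 1, 2, 3, 4, 6, 7, 8, 9 modulo 10, and these give N³ ≡ 0, 1, 8, 7, 4, 6, 3, 2, 9 respectively — never 5.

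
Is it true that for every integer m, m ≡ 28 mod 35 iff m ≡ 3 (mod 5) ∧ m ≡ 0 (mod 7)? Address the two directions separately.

Forward direction. Suppose m ≡ 28 (mod 35); write m = 35j + 28. Since 5 ∣ 35, reducing mod 5 gives m ≡ 28 ≡ 3 (mod 5); since 7 ∣ 35, reducing mod 7 gives m ≡ 28 ≡ 0 (mod 7).

Converse. If m ≡ 3 (mod 5) and m ≡ 0 (mod 7), then by the Chinese remainder theorem m ≡ 28 (mod 35). This is exactly m ≡ 28 (mod 35).

Both directions hold.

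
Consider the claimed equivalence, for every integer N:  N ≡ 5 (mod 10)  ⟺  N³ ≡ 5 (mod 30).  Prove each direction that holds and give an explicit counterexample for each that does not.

(→) This fails: take N = 15. Then 15 ≡ 5 (mod 10), but 15³ = 3375 ≡ 15 (mod 30), not 5.

(←) Conversely, the residues r modulo 30 with r³ ≡ 5 (mod 30) are exactly {5}, and each is ≡ 5 (mod 10).

Only the converse holds.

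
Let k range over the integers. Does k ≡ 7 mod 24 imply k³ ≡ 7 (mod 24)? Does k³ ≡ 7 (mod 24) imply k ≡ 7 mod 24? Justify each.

(⟹) Suppose k ≡ 7 mod 24. Write k = 24j + 7. Then (24j + 7)³ = 13824j³ + 12096j² + 3528j + 343 = 24(576j³ + 504j² + 147j + 14) + 7, so k³ ≡ 7 (mod 24).

(⟸) Conversely, suppose k³ ≡ 7 (mod 24). The only residue r in {0, …, 23} with r³ ≡ 7 (mod 24) is r = 7, so k ≡ 7 (mod 24).

Equivalent; both directions hold.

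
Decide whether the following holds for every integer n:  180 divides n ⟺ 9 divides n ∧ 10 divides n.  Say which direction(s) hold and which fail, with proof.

Only the forward implication holds.

(→) If 180 ∣ n, write n = 180q. Since 180 = 20·9, n = 9·(20q), so 9 ∣ n; and since 180 = 18·10, n = 10·(18q), so 10 ∣ n.

(←) This fails: take n = 90. Both 9 ∣ 90 and 10 ∣ 90, yet 90 is not a multiple of 180 (since 90 = 0·180 + 90), so 180 ∤ 90.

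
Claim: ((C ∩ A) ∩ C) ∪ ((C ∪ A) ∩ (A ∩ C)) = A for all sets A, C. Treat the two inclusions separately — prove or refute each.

(⟹) Let x ∈ ((C ∩ A) ∩ C) ∪ ((C ∪ A) ∩ (A ∩ C)). Then x ∈ A ∩ C, from which x ∈ A.

(⟸) This inclusion fails. Take A = {1}, C = ∅; then 1 ∈ A but 1 ∉ ((C ∩ A) ∩ C) ∪ ((C ∪ A) ∩ (A ∩ C)).

The sets are not equal: only the forward inclusion holds.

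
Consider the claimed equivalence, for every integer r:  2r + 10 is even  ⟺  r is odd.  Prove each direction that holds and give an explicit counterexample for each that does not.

The forward direction fails; the converse holds.

(→) This fails: take r = 4. Then 2r + 10 = 18, which is even, yet r = 4 is even, not odd.

(←) Suppose r is odd. Since 2 is even, 2r is even for every r, so 2r + 10 has the same parity as 10, which is even. Hence 2r + 10 is even.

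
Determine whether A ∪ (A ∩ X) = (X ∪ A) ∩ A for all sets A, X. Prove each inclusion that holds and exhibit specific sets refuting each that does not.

The two sets are equal.

(⊆) Let x ∈ A ∪ (A ∩ X). Then either x ∈ A and x ∉ X; or x ∈ A ∩ X. In each case x ∈ (X ∪ A) ∩ A, so A ∪ (A ∩ X) ⊆ (X ∪ A) ∩ A.

(⊇) Let x ∈ (X ∪ A) ∩ A. Then either x ∈ A and x ∉ X; or x ∈ A ∩ X. In each case x ∈ A ∪ (A ∩ X), so (X ∪ A) ∩ A ⊆ A ∪ (A ∩ X).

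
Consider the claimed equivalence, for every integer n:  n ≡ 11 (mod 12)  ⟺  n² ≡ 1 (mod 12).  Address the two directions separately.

Only the forward implication holds.

[⇐] This fails: take n = 1. Then 1² = 1 ≡ 1 (mod 12), yet 1 ≡ 1 (mod 12), not 11.

[⇒] Suppose n ≡ 11 (mod 12). Write n = 12j + 11. Then (12j + 11)² = 144j² + 264j + 121 = 12(12j² + 22j + 10) + 1, so n² ≡ 1 (mod 12).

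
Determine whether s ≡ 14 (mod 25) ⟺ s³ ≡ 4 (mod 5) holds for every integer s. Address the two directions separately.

(⇒) holds; (⇐) fails.

[⇒] Suppose s ≡ 14 (mod 25). Then s³ ≡ 14³ = 2744 (mod 25), and since 5 ∣ 25, also s³ ≡ 4 (mod 5).

[⇐] This fails: take s = 4. Then 4³ = 64 ≡ 4 (mod 5), yet 4 ≡ 4 (mod 25), not 14.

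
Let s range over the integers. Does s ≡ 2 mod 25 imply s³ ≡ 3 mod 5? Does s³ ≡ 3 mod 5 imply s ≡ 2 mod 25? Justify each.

(⇒) Suppose s ≡ 2 (mod 25). Then s³ ≡ 2³ = 8 (mod 25), and since 5 ∣ 25, also s³ ≡ 3 (mod 5).

(⇐) This fails: take s = 7. Then 7³ = 343 ≡ 3 (mod 5), yet 7 ≡ 7 (mod 25), not 2.

Not equivalent: only (⇒) holds.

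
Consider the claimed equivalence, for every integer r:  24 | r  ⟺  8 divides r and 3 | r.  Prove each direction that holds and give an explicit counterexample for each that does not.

(⟹) If 24 ∣ r, write r = 24q. Since 24 = 3·8, r = 8·(3q), so 8 ∣ r; and since 24 = 8·3, r = 3·(8q), so 3 ∣ r.

(⟸) Suppose 8 ∣ r and 3 ∣ r. Any common multiple of 8 and 3 is a multiple of their lcm; here gcd(8, 3) = 1, so lcm(8, 3) = 8·3 = 24, so 24 ∣ r.

Equivalent; both directions hold.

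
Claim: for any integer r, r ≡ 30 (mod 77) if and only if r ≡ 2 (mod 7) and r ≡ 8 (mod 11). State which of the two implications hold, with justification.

Both directions hold.

Forward direction. Suppose r ≡ 30 (mod 77); write r = 77j + 30. Since 7 ∣ 77, reducing mod 7 gives r ≡ 30 ≡ 2 (mod 7); since 11 ∣ 77, reducing mod 11 gives r ≡ 30 ≡ 8 (mod 11).

Converse. If r ≡ 2 (mod 7) and r ≡ 8 (mod 11), then by the Chinese remainder theorem r ≡ 30 (mod 77). This is exactly r ≡ 30 (mod 77).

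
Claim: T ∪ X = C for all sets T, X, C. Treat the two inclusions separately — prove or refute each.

Both inclusions fail.

(⊆) This inclusion fails. Take T = {1}, X = ∅, C = ∅; then 1 ∈ T ∪ X but 1 ∉ C.

(⊇) This inclusion fails. Take T = ∅, X = ∅, C = {1}; then 1 ∈ C but 1 ∉ T ∪ X.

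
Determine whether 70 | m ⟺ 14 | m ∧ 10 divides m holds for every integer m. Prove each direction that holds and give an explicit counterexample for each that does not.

Both directions hold; the statement is true.

Converse. Suppose 14 ∣ m and 10 ∣ m. Any common multiple of 14 and 10 is a multiple of their lcm; here lcm(14, 10) = 14·10/gcd(14, 10) = 140/2 = 70, so 70 ∣ m.

Forward direction. If 70 ∣ m, write m = 70q. Since 70 = 5·14, m = 14·(5q), so 14 ∣ m; and since 70 = 7·10, m = 10·(7q), so 10 ∣ m.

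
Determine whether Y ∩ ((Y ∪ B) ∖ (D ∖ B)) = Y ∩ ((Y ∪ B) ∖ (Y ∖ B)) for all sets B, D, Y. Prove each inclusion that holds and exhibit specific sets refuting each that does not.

(⟹) This inclusion fails. Take B = ∅, D = ∅, Y = {1}; then 1 ∈ Y ∩ ((Y ∪ B) ∖ (D ∖ B)) but 1 ∉ Y ∩ ((Y ∪ B) ∖ (Y ∖ B)).

(⟸) Let x ∈ Y ∩ ((Y ∪ B) ∖ (Y ∖ B)). Then either x ∈ B ∩ Y and x ∉ D; or x ∈ B ∩ D ∩ Y. In each case x ∈ Y ∩ ((Y ∪ B) ∖ (D ∖ B)), so Y ∩ ((Y ∪ B) ∖ (Y ∖ B)) ⊆ Y ∩ ((Y ∪ B) ∖ (D ∖ B)).

The sets are not equal: only the reverse inclusion holds.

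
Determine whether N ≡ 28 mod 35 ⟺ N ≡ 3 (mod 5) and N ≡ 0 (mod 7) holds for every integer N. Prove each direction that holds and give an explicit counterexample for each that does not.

(⟹) Suppose N ≡ 28 (mod 35); write N = 35j + 28. Since 5 ∣ 35, reducing mod 5 gives N ≡ 28 ≡ 3 (mod 5); since 7 ∣ 35, reducing mod 7 gives N ≡ 28 ≡ 0 (mod 7).

(⟸) Conversely, if N ≡ 3 (mod 5) and N ≡ 0 (mod 7), then by the Chinese remainder theorem N ≡ 28 (mod 35). This is exactly N ≡ 28 (mod 35).

Both directions hold; the statement is true.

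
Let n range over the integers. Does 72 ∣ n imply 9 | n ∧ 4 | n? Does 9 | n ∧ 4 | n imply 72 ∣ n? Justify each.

The forward direction holds; the converse fails.

Converse. This fails: take n = 36. Both 9 ∣ 36 and 4 ∣ 36, yet 36 is not a multiple of 72 (since 36 = 0·72 + 36), so 72 ∤ 36.

Forward direction. If 72 ∣ n, write n = 72q. Since 72 = 8·9, n = 9·(8q), so 9 ∣ n; and since 72 = 18·4, n = 4·(18q), so 4 ∣ n.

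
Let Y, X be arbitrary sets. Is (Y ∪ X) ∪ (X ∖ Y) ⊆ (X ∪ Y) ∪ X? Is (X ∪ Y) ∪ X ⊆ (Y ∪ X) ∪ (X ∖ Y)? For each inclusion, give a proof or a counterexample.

The two sets are equal.

Forward inclusion. Let x ∈ (Y ∪ X) ∪ (X ∖ Y). Then either x ∈ Y and x ∉ X; or x ∈ X and x ∉ Y; or x ∈ Y ∩ X. In each case x ∈ (X ∪ Y) ∪ X, so (Y ∪ X) ∪ (X ∖ Y) ⊆ (X ∪ Y) ∪ X.

Reverse inclusion. Let x ∈ (X ∪ Y) ∪ X. Then either x ∈ Y and x ∉ X; or x ∈ X and x ∉ Y; or x ∈ Y ∩ X. In each case x ∈ (Y ∪ X) ∪ (X ∖ Y), so (X ∪ Y) ∪ X ⊆ (Y ∪ X) ∪ (X ∖ Y).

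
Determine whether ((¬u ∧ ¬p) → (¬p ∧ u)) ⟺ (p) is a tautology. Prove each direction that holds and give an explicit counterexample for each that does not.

Forward direction. This fails. Under p = F, u = T, the left side is true but the right side is false.

Converse. Assume the antecedent. If p is true, (¬u ∧ ¬p) → (¬p ∧ u) reduces to true regardless of the other variables. If p is false, the antecedent cannot hold. Either way (¬u ∧ ¬p) → (¬p ∧ u) holds.

Only the converse holds.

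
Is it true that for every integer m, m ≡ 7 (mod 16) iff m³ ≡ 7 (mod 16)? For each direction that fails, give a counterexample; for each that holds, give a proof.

Both implications hold.

Converse. Suppose m³ ≡ 7 (mod 16). The only residue r in {0, …, 15} with r³ ≡ 7 (mod 16) is r = 7, so m ≡ 7 (mod 16).

Forward direction. Suppose m ≡ 7 (mod 16). Write m = 16j + 7. Then (16j + 7)³ = 4096j³ + 5376j² + 2352j + 343 = 16(256j³ + 336j² + 147j + 21) + 7, so m³ ≡ 7 (mod 16).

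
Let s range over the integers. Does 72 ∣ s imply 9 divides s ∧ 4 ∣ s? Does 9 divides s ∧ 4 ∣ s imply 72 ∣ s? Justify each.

Only the forward implication holds.

(⇒) If 72 ∣ s, write s = 72q. Since 72 = 8·9, s = 9·(8q), so 9 ∣ s; and since 72 = 18·4, s = 4·(18q), so 4 ∣ s.

(⇐) This fails: take s = 36. Both 9 ∣ 36 and 4 ∣ 36, yet 36 is not a multiple of 72 (since 36 = 0·72 + 36), so 72 ∤ 36.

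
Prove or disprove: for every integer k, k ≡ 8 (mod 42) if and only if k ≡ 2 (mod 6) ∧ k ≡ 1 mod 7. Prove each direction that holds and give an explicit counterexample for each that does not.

The biconditional holds.

(⇒) Suppose k ≡ 8 (mod 42); write k = 42j + 8. Since 6 ∣ 42, reducing mod 6 gives k ≡ 8 ≡ 2 (mod 6); since 7 ∣ 42, reducing mod 7 gives k ≡ 8 ≡ 1 (mod 7).

(⇐) Conversely, if k ≡ 2 (mod 6) and k ≡ 1 (mod 7), then by the Chinese remainder theorem k ≡ 8 (mod 42). This is exactly k ≡ 8 (mod 42).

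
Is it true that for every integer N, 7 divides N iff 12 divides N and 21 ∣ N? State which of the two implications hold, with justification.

(⇒) This fails: take N = 7. Certainly 7 ∣ 7, but 12 ∤ 7.

(⇐) Suppose 12 ∣ N and 21 ∣ N. Any common multiple of 12 and 21 is a multiple of their lcm; here lcm(12, 21) = 12·21/gcd(12, 21) = 252/3 = 84, so 84 ∣ N. Since 7 ∣ 84, it follows that 7 ∣ N.

The forward direction fails; the converse holds.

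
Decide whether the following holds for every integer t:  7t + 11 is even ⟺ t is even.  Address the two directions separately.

Neither direction holds.

(→) This fails: t = 7 gives 7t + 11 = 60, which is even, but 7 is odd, not even.

(←) This also fails: t = 4 is even, but 7t + 11 = 39 is odd, not even.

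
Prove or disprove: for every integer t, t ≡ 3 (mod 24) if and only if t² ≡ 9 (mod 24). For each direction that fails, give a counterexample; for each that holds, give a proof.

(⇒) Suppose t ≡ 3 (mod 24). Write t = 24j + 3. Then (24j + 3)² = 576j² + 144j + 9 = 24(24j² + 6j) + 9, so t² ≡ 9 (mod 24).

(⇐) This fails: take t = 9. Then 9² = 81 ≡ 9 (mod 24), yet 9 ≡ 9 (mod 24), not 3.

Not equivalent: only (⇒) holds.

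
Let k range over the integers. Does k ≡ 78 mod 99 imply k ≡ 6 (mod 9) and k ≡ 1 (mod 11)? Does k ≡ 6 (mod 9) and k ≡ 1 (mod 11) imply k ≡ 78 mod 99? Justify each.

Forward direction. Suppose k ≡ 78 (mod 99); write k = 99j + 78. Since 9 ∣ 99, reducing mod 9 gives k ≡ 78 ≡ 6 (mod 9); since 11 ∣ 99, reducing mod 11 gives k ≡ 78 ≡ 1 (mod 11).

Converse. If k ≡ 6 (mod 9) and k ≡ 1 (mod 11), then by the Chinese remainder theorem k ≡ 78 (mod 99). This is exactly k ≡ 78 (mod 99).

Equivalent; both directions hold.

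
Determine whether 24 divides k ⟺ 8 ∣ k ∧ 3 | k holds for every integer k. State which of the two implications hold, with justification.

(⟹) If 24 ∣ k, write k = 24q. Since 24 = 3·8, k = 8·(3q), so 8 ∣ k; and since 24 = 8·3, k = 3·(8q), so 3 ∣ k.

(⟸) Suppose 8 ∣ k and 3 ∣ k. Any common multiple of 8 and 3 is a multiple of their lcm; here gcd(8, 3) = 1, so lcm(8, 3) = 8·3 = 24, so 24 ∣ k.

Both directions hold; the statement is true.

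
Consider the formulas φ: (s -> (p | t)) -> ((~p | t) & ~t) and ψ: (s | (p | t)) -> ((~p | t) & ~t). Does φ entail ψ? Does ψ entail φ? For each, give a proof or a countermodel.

(⇒) Assume the antecedent. If s is true, the antecedent forces (s = T, p = F, t = F), and the consequent holds there. If s is false, the antecedent forces (s = F, p = F, t = F), and the consequent holds there. Either way the consequent holds.

(⇐) Assume the antecedent. If s is true, the antecedent forces (s = T, p = F, t = F), and the consequent holds there. If s is false, the antecedent forces (s = F, p = F, t = F), and the consequent holds there. Either way the consequent holds.

Equivalent; both directions hold.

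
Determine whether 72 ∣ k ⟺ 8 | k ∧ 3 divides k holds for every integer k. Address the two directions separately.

(⟹) If 72 ∣ k, write k = 72q. Since 72 = 9·8, k = 8·(9q), so 8 ∣ k; and since 72 = 24·3, k = 3·(24q), so 3 ∣ k.

(⟸) This fails: take k = 24. Both 8 ∣ 24 and 3 ∣ 24, yet 24 is not a multiple of 72 (since 24 = 0·72 + 24), so 72 ∤ 24.

(⇒) holds; (⇐) fails.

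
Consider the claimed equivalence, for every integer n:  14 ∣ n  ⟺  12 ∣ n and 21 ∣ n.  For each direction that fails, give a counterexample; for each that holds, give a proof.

(⇒) fails; (⇐) holds.

(→) This fails: take n = 14. Certainly 14 ∣ 14, but 12 ∤ 14.

(←) Suppose 12 ∣ n and 21 ∣ n. Any common multiple of 12 and 21 is a multiple of their lcm; here lcm(12, 21) = 12·21/gcd(12, 21) = 252/3 = 84, so 84 ∣ n. Since 14 ∣ 84, it follows that 14 ∣ n.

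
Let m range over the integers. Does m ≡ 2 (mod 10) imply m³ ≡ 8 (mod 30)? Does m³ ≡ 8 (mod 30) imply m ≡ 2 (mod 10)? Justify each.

(→) This fails: take m = 12. Then 12 ≡ 2 (mod 10), but 12³ = 1728 ≡ 18 (mod 30), not 8.

(←) Conversely, the residues r modulo 30 with r³ ≡ 8 (mod 30) are exactly {2}, and each is ≡ 2 (mod 10).

Only the reverse direction holds.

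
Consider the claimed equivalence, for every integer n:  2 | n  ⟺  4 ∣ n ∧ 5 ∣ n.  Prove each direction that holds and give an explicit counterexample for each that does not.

Only the converse holds.

(⇒) This fails: take n = 2. Certainly 2 ∣ 2, but 4 ∤ 2.

(⇐) Suppose 4 ∣ n and 5 ∣ n. Any common multiple of 4 and 5 is a multiple of their lcm; here gcd(4, 5) = 1, so lcm(4, 5) = 4·5 = 20, so 20 ∣ n. Since 2 ∣ 20, it follows that 2 ∣ n.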